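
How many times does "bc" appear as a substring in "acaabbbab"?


Searching for "bc" in "acaabbbab"
Scanning each position:
  Position 0: "ac" => no
  Position 1: "ca" => no
  Position 2: "aa" => no
  Position 3: "ab" => no
  Position 4: "bb" => no
  Position 5: "bb" => no
  Position 6: "ba" => no
  Position 7: "ab" => no
Total occurrences: 0

0


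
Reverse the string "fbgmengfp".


Input: fbgmengfp
Reading characters right to left:
  Position 8: 'p'
  Position 7: 'f'
  Position 6: 'g'
  Position 5: 'n'
  Position 4: 'e'
  Position 3: 'm'
  Position 2: 'g'
  Position 1: 'b'
  Position 0: 'f'
Reversed: pfgnemgbf

pfgnemgbf


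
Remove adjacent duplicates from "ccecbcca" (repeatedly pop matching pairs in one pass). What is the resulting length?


Input: ccecbcca
Stack-based adjacent duplicate removal:
  Read 'c': push. Stack: c
  Read 'c': matches stack top 'c' => pop. Stack: (empty)
  Read 'e': push. Stack: e
  Read 'c': push. Stack: ec
  Read 'b': push. Stack: ecb
  Read 'c': push. Stack: ecbc
  Read 'c': matches stack top 'c' => pop. Stack: ecb
  Read 'a': push. Stack: ecba
Final stack: "ecba" (length 4)

4


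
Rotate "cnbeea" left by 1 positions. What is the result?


Input: "cnbeea", rotate left by 1
First 1 characters: "c"
Remaining characters: "nbeea"
Concatenate remaining + first: "nbeea" + "c" = "nbeeac"

nbeeac


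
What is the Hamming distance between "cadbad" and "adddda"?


Comparing "cadbad" and "adddda" position by position:
  Position 0: 'c' vs 'a' => differ
  Position 1: 'a' vs 'd' => differ
  Position 2: 'd' vs 'd' => same
  Position 3: 'b' vs 'd' => differ
  Position 4: 'a' vs 'd' => differ
  Position 5: 'd' vs 'a' => differ
Total differences (Hamming distance): 5

5


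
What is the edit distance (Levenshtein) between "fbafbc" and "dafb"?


Computing edit distance: "fbafbc" -> "dafb"
DP table:
           d    a    f    b
      0    1    2    3    4
  f   1    1    2    2    3
  b   2    2    2    3    2
  a   3    3    2    3    3
  f   4    4    3    2    3
  b   5    5    4    3    2
  c   6    6    5    4    3
Edit distance = dp[6][4] = 3

3


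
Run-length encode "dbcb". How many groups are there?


Input: dbcb
Scanning for consecutive runs:
  Group 1: 'd' x 1 (positions 0-0)
  Group 2: 'b' x 1 (positions 1-1)
  Group 3: 'c' x 1 (positions 2-2)
  Group 4: 'b' x 1 (positions 3-3)
Total groups: 4

4


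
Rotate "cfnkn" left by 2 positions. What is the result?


Input: "cfnkn", rotate left by 2
First 2 characters: "cf"
Remaining characters: "nkn"
Concatenate remaining + first: "nkn" + "cf" = "nkncf"

nkncf


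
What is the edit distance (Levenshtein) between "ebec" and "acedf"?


Computing edit distance: "ebec" -> "acedf"
DP table:
           a    c    e    d    f
      0    1    2    3    4    5
  e   1    1    2    2    3    4
  b   2    2    2    3    3    4
  e   3    3    3    2    3    4
  c   4    4    3    3    3    4
Edit distance = dp[4][5] = 4

4


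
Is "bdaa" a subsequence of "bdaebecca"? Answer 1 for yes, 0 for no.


Check if "bdaa" is a subsequence of "bdaebecca"
Greedy scan:
  Position 0 ('b'): matches sub[0] = 'b'
  Position 1 ('d'): matches sub[1] = 'd'
  Position 2 ('a'): matches sub[2] = 'a'
  Position 3 ('e'): no match needed
  Position 4 ('b'): no match needed
  Position 5 ('e'): no match needed
  Position 6 ('c'): no match needed
  Position 7 ('c'): no match needed
  Position 8 ('a'): matches sub[3] = 'a'
All 4 characters matched => is a subsequence

1


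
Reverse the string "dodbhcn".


Input: dodbhcn
Reading characters right to left:
  Position 6: 'n'
  Position 5: 'c'
  Position 4: 'h'
  Position 3: 'b'
  Position 2: 'd'
  Position 1: 'o'
  Position 0: 'd'
Reversed: nchbdod

nchbdod


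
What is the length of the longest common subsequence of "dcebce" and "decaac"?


LCS of "dcebce" and "decaac"
DP table:
           d    e    c    a    a    c
      0    0    0    0    0    0    0
  d   0    1    1    1    1    1    1
  c   0    1    1    2    2    2    2
  e   0    1    2    2    2    2    2
  b   0    1    2    2    2    2    2
  c   0    1    2    3    3    3    3
  e   0    1    2    3    3    3    3
LCS length = dp[6][6] = 3

3


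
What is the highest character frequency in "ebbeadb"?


Input: ebbeadb
Character counts:
  'a': 1
  'b': 3
  'd': 1
  'e': 2
Maximum frequency: 3

3


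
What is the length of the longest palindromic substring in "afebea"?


Input: "afebea"
Checking substrings for palindromes:
  [2:5] "ebe" (len 3) => palindrome
Longest palindromic substring: "ebe" with length 3

3


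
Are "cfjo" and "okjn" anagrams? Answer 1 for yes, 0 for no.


Strings: "cfjo", "okjn"
Sorted first:  cfjo
Sorted second: jkno
Differ at position 0: 'c' vs 'j' => not anagrams

0


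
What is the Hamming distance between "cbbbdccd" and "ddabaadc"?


Comparing "cbbbdccd" and "ddabaadc" position by position:
  Position 0: 'c' vs 'd' => differ
  Position 1: 'b' vs 'd' => differ
  Position 2: 'b' vs 'a' => differ
  Position 3: 'b' vs 'b' => same
  Position 4: 'd' vs 'a' => differ
  Position 5: 'c' vs 'a' => differ
  Position 6: 'c' vs 'd' => differ
  Position 7: 'd' vs 'c' => differ
Total differences (Hamming distance): 7

7


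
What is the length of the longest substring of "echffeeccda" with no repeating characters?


Input: "echffeeccda"
Sliding window (track last position of each char):
  Position 0 ('e'): window [0,0] length 1 -- new best
  Position 1 ('c'): window [0,1] length 2 -- new best
  Position 2 ('h'): window [0,2] length 3 -- new best
  Position 3 ('f'): window [0,3] length 4 -- new best
  Position 4 ('f'): repeat (last at 3), move window start to 4
  Position 4 ('f'): window [4,4] length 1
  Position 5 ('e'): window [4,5] length 2
  Position 6 ('e'): repeat (last at 5), move window start to 6
  Position 6 ('e'): window [6,6] length 1
  Position 7 ('c'): window [6,7] length 2
  Position 8 ('c'): repeat (last at 7), move window start to 8
  Position 8 ('c'): window [8,8] length 1
  Position 9 ('d'): window [8,9] length 2
  Position 10 ('a'): window [8,10] length 3
Longest substring with no repeats: "echf" with length 4

4


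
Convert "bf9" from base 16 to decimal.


Input: "bf9" in base 16
Positional expansion:
  Digit 'b' (value 11) x 16^2 = 2816
  Digit 'f' (value 15) x 16^1 = 240
  Digit '9' (value 9) x 16^0 = 9
Sum = 3065

3065


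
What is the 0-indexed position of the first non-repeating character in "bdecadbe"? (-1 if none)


Input: bdecadbe
Character frequencies:
  'a': 1
  'b': 2
  'c': 1
  'd': 2
  'e': 2
Scanning left to right for freq == 1:
  Position 0 ('b'): freq=2, skip
  Position 1 ('d'): freq=2, skip
  Position 2 ('e'): freq=2, skip
  Position 3 ('c'): unique! => answer = 3

3


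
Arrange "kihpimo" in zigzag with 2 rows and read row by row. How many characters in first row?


Zigzag "kihpimo" into 2 rows:
Placing characters:
  'k' => row 0
  'i' => row 1
  'h' => row 0
  'p' => row 1
  'i' => row 0
  'm' => row 1
  'o' => row 0
Rows:
  Row 0: "khio"
  Row 1: "ipm"
First row length: 4

4


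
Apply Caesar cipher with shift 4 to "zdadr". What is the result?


Caesar cipher: shift "zdadr" by 4
  'z' (pos 25) + 4 = pos 3 = 'd'
  'd' (pos 3) + 4 = pos 7 = 'h'
  'a' (pos 0) + 4 = pos 4 = 'e'
  'd' (pos 3) + 4 = pos 7 = 'h'
  'r' (pos 17) + 4 = pos 21 = 'v'
Result: dhehv

dhehv


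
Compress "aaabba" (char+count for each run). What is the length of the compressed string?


Input: aaabba
Runs:
  'a' x 3 => "a3"
  'b' x 2 => "b2"
  'a' x 1 => "a1"
Compressed: "a3b2a1"
Compressed length: 6

6


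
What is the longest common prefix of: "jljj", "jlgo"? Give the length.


Words: jljj, jlgo
  Position 0: all 'j' => match
  Position 1: all 'l' => match
  Position 2: ('j', 'g') => mismatch, stop
LCP = "jl" (length 2)

2


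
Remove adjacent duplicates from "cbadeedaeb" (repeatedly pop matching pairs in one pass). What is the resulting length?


Input: cbadeedaeb
Stack-based adjacent duplicate removal:
  Read 'c': push. Stack: c
  Read 'b': push. Stack: cb
  Read 'a': push. Stack: cba
  Read 'd': push. Stack: cbad
  Read 'e': push. Stack: cbade
  Read 'e': matches stack top 'e' => pop. Stack: cbad
  Read 'd': matches stack top 'd' => pop. Stack: cba
  Read 'a': matches stack top 'a' => pop. Stack: cb
  Read 'e': push. Stack: cbe
  Read 'b': push. Stack: cbeb
Final stack: "cbeb" (length 4)

4


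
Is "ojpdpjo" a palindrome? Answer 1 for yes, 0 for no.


Input: ojpdpjo
Reversed: ojpdpjo
  Compare pos 0 ('o') with pos 6 ('o'): match
  Compare pos 1 ('j') with pos 5 ('j'): match
  Compare pos 2 ('p') with pos 4 ('p'): match
Result: palindrome

1


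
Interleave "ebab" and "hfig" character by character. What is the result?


Interleaving "ebab" and "hfig":
  Position 0: 'e' from first, 'h' from second => "eh"
  Position 1: 'b' from first, 'f' from second => "bf"
  Position 2: 'a' from first, 'i' from second => "ai"
  Position 3: 'b' from first, 'g' from second => "bg"
Result: ehbfaibg

ehbfaibg


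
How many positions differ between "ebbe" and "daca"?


Comparing "ebbe" and "daca" position by position:
  Position 0: 'e' vs 'd' => DIFFER
  Position 1: 'b' vs 'a' => DIFFER
  Position 2: 'b' vs 'c' => DIFFER
  Position 3: 'e' vs 'a' => DIFFER
Positions that differ: 4

4


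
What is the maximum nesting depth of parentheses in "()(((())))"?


Input: "()(((())))"
Tracking depth:
  Position 0 '(': depth becomes 1
  Position 1 ')': depth becomes 0
  Position 2 '(': depth becomes 1
  Position 3 '(': depth becomes 2
  Position 4 '(': depth becomes 3
  Position 5 '(': depth becomes 4
  Position 6 ')': depth becomes 3
  Position 7 ')': depth becomes 2
  Position 8 ')': depth becomes 1
  Position 9 ')': depth becomes 0
Maximum depth reached: 4

4


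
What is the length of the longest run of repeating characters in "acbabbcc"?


Input: "acbabbcc"
Scanning for longest run:
  Position 1 ('c'): new char, reset run to 1
  Position 2 ('b'): new char, reset run to 1
  Position 3 ('a'): new char, reset run to 1
  Position 4 ('b'): new char, reset run to 1
  Position 5 ('b'): continues run of 'b', length=2
  Position 6 ('c'): new char, reset run to 1
  Position 7 ('c'): continues run of 'c', length=2
Longest run: 'b' with length 2

2


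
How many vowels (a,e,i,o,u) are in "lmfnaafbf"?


Input: lmfnaafbf
Checking each character:
  'l' at position 0: consonant
  'm' at position 1: consonant
  'f' at position 2: consonant
  'n' at position 3: consonant
  'a' at position 4: vowel (running total: 1)
  'a' at position 5: vowel (running total: 2)
  'f' at position 6: consonant
  'b' at position 7: consonant
  'f' at position 8: consonant
Total vowels: 2

2


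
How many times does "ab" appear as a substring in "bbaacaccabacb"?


Searching for "ab" in "bbaacaccabacb"
Scanning each position:
  Position 0: "bb" => no
  Position 1: "ba" => no
  Position 2: "aa" => no
  Position 3: "ac" => no
  Position 4: "ca" => no
  Position 5: "ac" => no
  Position 6: "cc" => no
  Position 7: "ca" => no
  Position 8: "ab" => MATCH
  Position 9: "ba" => no
  Position 10: "ac" => no
  Position 11: "cb" => no
Total occurrences: 1

1


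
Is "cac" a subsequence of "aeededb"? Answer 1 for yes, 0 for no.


Check if "cac" is a subsequence of "aeededb"
Greedy scan:
  Position 0 ('a'): no match needed
  Position 1 ('e'): no match needed
  Position 2 ('e'): no match needed
  Position 3 ('d'): no match needed
  Position 4 ('e'): no match needed
  Position 5 ('d'): no match needed
  Position 6 ('b'): no match needed
Only matched 0/3 characters => not a subsequence

0


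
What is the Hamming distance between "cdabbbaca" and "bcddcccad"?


Comparing "cdabbbaca" and "bcddcccad" position by position:
  Position 0: 'c' vs 'b' => differ
  Position 1: 'd' vs 'c' => differ
  Position 2: 'a' vs 'd' => differ
  Position 3: 'b' vs 'd' => differ
  Position 4: 'b' vs 'c' => differ
  Position 5: 'b' vs 'c' => differ
  Position 6: 'a' vs 'c' => differ
  Position 7: 'c' vs 'a' => differ
  Position 8: 'a' vs 'd' => differ
Total differences (Hamming distance): 9

9


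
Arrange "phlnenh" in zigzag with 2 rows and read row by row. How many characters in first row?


Zigzag "phlnenh" into 2 rows:
Placing characters:
  'p' => row 0
  'h' => row 1
  'l' => row 0
  'n' => row 1
  'e' => row 0
  'n' => row 1
  'h' => row 0
Rows:
  Row 0: "pleh"
  Row 1: "hnn"
First row length: 4

4


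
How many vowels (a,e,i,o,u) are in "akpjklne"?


Input: akpjklne
Checking each character:
  'a' at position 0: vowel (running total: 1)
  'k' at position 1: consonant
  'p' at position 2: consonant
  'j' at position 3: consonant
  'k' at position 4: consonant
  'l' at position 5: consonant
  'n' at position 6: consonant
  'e' at position 7: vowel (running total: 2)
Total vowels: 2

2


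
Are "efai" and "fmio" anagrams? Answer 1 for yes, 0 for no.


Strings: "efai", "fmio"
Sorted first:  aefi
Sorted second: fimo
Differ at position 0: 'a' vs 'f' => not anagrams

0


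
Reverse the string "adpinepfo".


Input: adpinepfo
Reading characters right to left:
  Position 8: 'o'
  Position 7: 'f'
  Position 6: 'p'
  Position 5: 'e'
  Position 4: 'n'
  Position 3: 'i'
  Position 2: 'p'
  Position 1: 'd'
  Position 0: 'a'
Reversed: ofpenipda

ofpenipda


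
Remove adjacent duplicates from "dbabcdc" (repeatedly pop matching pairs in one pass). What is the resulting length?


Input: dbabcdc
Stack-based adjacent duplicate removal:
  Read 'd': push. Stack: d
  Read 'b': push. Stack: db
  Read 'a': push. Stack: dba
  Read 'b': push. Stack: dbab
  Read 'c': push. Stack: dbabc
  Read 'd': push. Stack: dbabcd
  Read 'c': push. Stack: dbabcdc
Final stack: "dbabcdc" (length 7)

7


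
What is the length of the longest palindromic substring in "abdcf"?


Input: "abdcf"
Checking substrings for palindromes:
  No multi-char palindromic substrings found
Longest palindromic substring: "a" with length 1

1


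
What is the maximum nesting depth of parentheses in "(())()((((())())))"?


Input: "(())()((((())())))"
Tracking depth:
  Position 0 '(': depth becomes 1
  Position 1 '(': depth becomes 2
  Position 2 ')': depth becomes 1
  Position 3 ')': depth becomes 0
  Position 4 '(': depth becomes 1
  Position 5 ')': depth becomes 0
  Position 6 '(': depth becomes 1
  Position 7 '(': depth becomes 2
  Position 8 '(': depth becomes 3
  Position 9 '(': depth becomes 4
  Position 10 '(': depth becomes 5
  Position 11 ')': depth becomes 4
  Position 12 ')': depth becomes 3
  Position 13 '(': depth becomes 4
  Position 14 ')': depth becomes 3
  Position 15 ')': depth becomes 2
  Position 16 ')': depth becomes 1
  Position 17 ')': depth becomes 0
Maximum depth reached: 5

5


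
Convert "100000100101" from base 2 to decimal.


Input: "100000100101" in base 2
Positional expansion:
  Digit '1' (value 1) x 2^11 = 2048
  Digit '0' (value 0) x 2^10 = 0
  Digit '0' (value 0) x 2^9 = 0
  Digit '0' (value 0) x 2^8 = 0
  Digit '0' (value 0) x 2^7 = 0
  Digit '0' (value 0) x 2^6 = 0
  Digit '1' (value 1) x 2^5 = 32
  Digit '0' (value 0) x 2^4 = 0
  Digit '0' (value 0) x 2^3 = 0
  Digit '1' (value 1) x 2^2 = 4
  Digit '0' (value 0) x 2^1 = 0
  Digit '1' (value 1) x 2^0 = 1
Sum = 2085

2085


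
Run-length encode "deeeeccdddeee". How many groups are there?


Input: deeeeccdddeee
Scanning for consecutive runs:
  Group 1: 'd' x 1 (positions 0-0)
  Group 2: 'e' x 4 (positions 1-4)
  Group 3: 'c' x 2 (positions 5-6)
  Group 4: 'd' x 3 (positions 7-9)
  Group 5: 'e' x 3 (positions 10-12)
Total groups: 5

5


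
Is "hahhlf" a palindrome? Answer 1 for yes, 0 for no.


Input: hahhlf
Reversed: flhhah
  Compare pos 0 ('h') with pos 5 ('f'): MISMATCH
  Compare pos 1 ('a') with pos 4 ('l'): MISMATCH
  Compare pos 2 ('h') with pos 3 ('h'): match
Result: not a palindrome

0


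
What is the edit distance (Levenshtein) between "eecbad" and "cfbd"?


Computing edit distance: "eecbad" -> "cfbd"
DP table:
           c    f    b    d
      0    1    2    3    4
  e   1    1    2    3    4
  e   2    2    2    3    4
  c   3    2    3    3    4
  b   4    3    3    3    4
  a   5    4    4    4    4
  d   6    5    5    5    4
Edit distance = dp[6][4] = 4

4


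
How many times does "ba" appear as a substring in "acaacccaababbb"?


Searching for "ba" in "acaacccaababbb"
Scanning each position:
  Position 0: "ac" => no
  Position 1: "ca" => no
  Position 2: "aa" => no
  Position 3: "ac" => no
  Position 4: "cc" => no
  Position 5: "cc" => no
  Position 6: "ca" => no
  Position 7: "aa" => no
  Position 8: "ab" => no
  Position 9: "ba" => MATCH
  Position 10: "ab" => no
  Position 11: "bb" => no
  Position 12: "bb" => no
Total occurrences: 1

1


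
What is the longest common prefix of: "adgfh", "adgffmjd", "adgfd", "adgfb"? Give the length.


Words: adgfh, adgffmjd, adgfd, adgfb
  Position 0: all 'a' => match
  Position 1: all 'd' => match
  Position 2: all 'g' => match
  Position 3: all 'f' => match
  Position 4: ('h', 'f', 'd', 'b') => mismatch, stop
LCP = "adgf" (length 4)

4


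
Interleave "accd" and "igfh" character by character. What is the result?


Interleaving "accd" and "igfh":
  Position 0: 'a' from first, 'i' from second => "ai"
  Position 1: 'c' from first, 'g' from second => "cg"
  Position 2: 'c' from first, 'f' from second => "cf"
  Position 3: 'd' from first, 'h' from second => "dh"
Result: aicgcfdh

aicgcfdh


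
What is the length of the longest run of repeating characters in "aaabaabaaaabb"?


Input: "aaabaabaaaabb"
Scanning for longest run:
  Position 1 ('a'): continues run of 'a', length=2
  Position 2 ('a'): continues run of 'a', length=3
  Position 3 ('b'): new char, reset run to 1
  Position 4 ('a'): new char, reset run to 1
  Position 5 ('a'): continues run of 'a', length=2
  Position 6 ('b'): new char, reset run to 1
  Position 7 ('a'): new char, reset run to 1
  Position 8 ('a'): continues run of 'a', length=2
  Position 9 ('a'): continues run of 'a', length=3
  Position 10 ('a'): continues run of 'a', length=4
  Position 11 ('b'): new char, reset run to 1
  Position 12 ('b'): continues run of 'b', length=2
Longest run: 'a' with length 4

4


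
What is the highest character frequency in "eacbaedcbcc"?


Input: eacbaedcbcc
Character counts:
  'a': 2
  'b': 2
  'c': 4
  'd': 1
  'e': 2
Maximum frequency: 4

4


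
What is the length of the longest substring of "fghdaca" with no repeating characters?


Input: "fghdaca"
Sliding window (track last position of each char):
  Position 0 ('f'): window [0,0] length 1 -- new best
  Position 1 ('g'): window [0,1] length 2 -- new best
  Position 2 ('h'): window [0,2] length 3 -- new best
  Position 3 ('d'): window [0,3] length 4 -- new best
  Position 4 ('a'): window [0,4] length 5 -- new best
  Position 5 ('c'): window [0,5] length 6 -- new best
  Position 6 ('a'): repeat (last at 4), move window start to 5
  Position 6 ('a'): window [5,6] length 2
Longest substring with no repeats: "fghdac" with length 6

6


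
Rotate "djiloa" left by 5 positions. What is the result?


Input: "djiloa", rotate left by 5
First 5 characters: "djilo"
Remaining characters: "a"
Concatenate remaining + first: "a" + "djilo" = "adjilo"

adjilo


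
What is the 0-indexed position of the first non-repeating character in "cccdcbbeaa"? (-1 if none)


Input: cccdcbbeaa
Character frequencies:
  'a': 2
  'b': 2
  'c': 4
  'd': 1
  'e': 1
Scanning left to right for freq == 1:
  Position 0 ('c'): freq=4, skip
  Position 1 ('c'): freq=4, skip
  Position 2 ('c'): freq=4, skip
  Position 3 ('d'): unique! => answer = 3

3


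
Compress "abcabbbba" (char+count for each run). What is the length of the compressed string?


Input: abcabbbba
Runs:
  'a' x 1 => "a1"
  'b' x 1 => "b1"
  'c' x 1 => "c1"
  'a' x 1 => "a1"
  'b' x 4 => "b4"
  'a' x 1 => "a1"
Compressed: "a1b1c1a1b4a1"
Compressed length: 12

12


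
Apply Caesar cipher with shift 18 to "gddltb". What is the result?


Caesar cipher: shift "gddltb" by 18
  'g' (pos 6) + 18 = pos 24 = 'y'
  'd' (pos 3) + 18 = pos 21 = 'v'
  'd' (pos 3) + 18 = pos 21 = 'v'
  'l' (pos 11) + 18 = pos 3 = 'd'
  't' (pos 19) + 18 = pos 11 = 'l'
  'b' (pos 1) + 18 = pos 19 = 't'
Result: yvvdlt

yvvdlt


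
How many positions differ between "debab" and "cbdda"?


Comparing "debab" and "cbdda" position by position:
  Position 0: 'd' vs 'c' => DIFFER
  Position 1: 'e' vs 'b' => DIFFER
  Position 2: 'b' vs 'd' => DIFFER
  Position 3: 'a' vs 'd' => DIFFER
  Position 4: 'b' vs 'a' => DIFFER
Positions that differ: 5

5


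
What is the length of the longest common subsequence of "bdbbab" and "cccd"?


LCS of "bdbbab" and "cccd"
DP table:
           c    c    c    d
      0    0    0    0    0
  b   0    0    0    0    0
  d   0    0    0    0    1
  b   0    0    0    0    1
  b   0    0    0    0    1
  a   0    0    0    0    1
  b   0    0    0    0    1
LCS length = dp[6][4] = 1

1


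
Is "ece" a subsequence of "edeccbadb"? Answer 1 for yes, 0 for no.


Check if "ece" is a subsequence of "edeccbadb"
Greedy scan:
  Position 0 ('e'): matches sub[0] = 'e'
  Position 1 ('d'): no match needed
  Position 2 ('e'): no match needed
  Position 3 ('c'): matches sub[1] = 'c'
  Position 4 ('c'): no match needed
  Position 5 ('b'): no match needed
  Position 6 ('a'): no match needed
  Position 7 ('d'): no match needed
  Position 8 ('b'): no match needed
Only matched 2/3 characters => not a subsequence

0


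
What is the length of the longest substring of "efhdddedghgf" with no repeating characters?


Input: "efhdddedghgf"
Sliding window (track last position of each char):
  Position 0 ('e'): window [0,0] length 1 -- new best
  Position 1 ('f'): window [0,1] length 2 -- new best
  Position 2 ('h'): window [0,2] length 3 -- new best
  Position 3 ('d'): window [0,3] length 4 -- new best
  Position 4 ('d'): repeat (last at 3), move window start to 4
  Position 4 ('d'): window [4,4] length 1
  Position 5 ('d'): repeat (last at 4), move window start to 5
  Position 5 ('d'): window [5,5] length 1
  Position 6 ('e'): window [5,6] length 2
  Position 7 ('d'): repeat (last at 5), move window start to 6
  Position 7 ('d'): window [6,7] length 2
  Position 8 ('g'): window [6,8] length 3
  Position 9 ('h'): window [6,9] length 4
  Position 10 ('g'): repeat (last at 8), move window start to 9
  Position 10 ('g'): window [9,10] length 2
  Position 11 ('f'): window [9,11] length 3
Longest substring with no repeats: "efhd" with length 4

4


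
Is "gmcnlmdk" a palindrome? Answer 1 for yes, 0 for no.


Input: gmcnlmdk
Reversed: kdmlncmg
  Compare pos 0 ('g') with pos 7 ('k'): MISMATCH
  Compare pos 1 ('m') with pos 6 ('d'): MISMATCH
  Compare pos 2 ('c') with pos 5 ('m'): MISMATCH
  Compare pos 3 ('n') with pos 4 ('l'): MISMATCH
Result: not a palindrome

0


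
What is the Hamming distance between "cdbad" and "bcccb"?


Comparing "cdbad" and "bcccb" position by position:
  Position 0: 'c' vs 'b' => differ
  Position 1: 'd' vs 'c' => differ
  Position 2: 'b' vs 'c' => differ
  Position 3: 'a' vs 'c' => differ
  Position 4: 'd' vs 'b' => differ
Total differences (Hamming distance): 5

5


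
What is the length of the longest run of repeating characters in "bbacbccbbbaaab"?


Input: "bbacbccbbbaaab"
Scanning for longest run:
  Position 1 ('b'): continues run of 'b', length=2
  Position 2 ('a'): new char, reset run to 1
  Position 3 ('c'): new char, reset run to 1
  Position 4 ('b'): new char, reset run to 1
  Position 5 ('c'): new char, reset run to 1
  Position 6 ('c'): continues run of 'c', length=2
  Position 7 ('b'): new char, reset run to 1
  Position 8 ('b'): continues run of 'b', length=2
  Position 9 ('b'): continues run of 'b', length=3
  Position 10 ('a'): new char, reset run to 1
  Position 11 ('a'): continues run of 'a', length=2
  Position 12 ('a'): continues run of 'a', length=3
  Position 13 ('b'): new char, reset run to 1
Longest run: 'b' with length 3

3


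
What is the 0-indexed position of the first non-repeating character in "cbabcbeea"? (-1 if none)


Input: cbabcbeea
Character frequencies:
  'a': 2
  'b': 3
  'c': 2
  'e': 2
Scanning left to right for freq == 1:
  Position 0 ('c'): freq=2, skip
  Position 1 ('b'): freq=3, skip
  Position 2 ('a'): freq=2, skip
  Position 3 ('b'): freq=3, skip
  Position 4 ('c'): freq=2, skip
  Position 5 ('b'): freq=3, skip
  Position 6 ('e'): freq=2, skip
  Position 7 ('e'): freq=2, skip
  Position 8 ('a'): freq=2, skip
  No unique character found => answer = -1

-1


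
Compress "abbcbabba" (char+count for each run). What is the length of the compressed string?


Input: abbcbabba
Runs:
  'a' x 1 => "a1"
  'b' x 2 => "b2"
  'c' x 1 => "c1"
  'b' x 1 => "b1"
  'a' x 1 => "a1"
  'b' x 2 => "b2"
  'a' x 1 => "a1"
Compressed: "a1b2c1b1a1b2a1"
Compressed length: 14

14


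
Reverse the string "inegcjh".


Input: inegcjh
Reading characters right to left:
  Position 6: 'h'
  Position 5: 'j'
  Position 4: 'c'
  Position 3: 'g'
  Position 2: 'e'
  Position 1: 'n'
  Position 0: 'i'
Reversed: hjcgeni

hjcgeni


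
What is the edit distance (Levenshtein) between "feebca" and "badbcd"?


Computing edit distance: "feebca" -> "badbcd"
DP table:
           b    a    d    b    c    d
      0    1    2    3    4    5    6
  f   1    1    2    3    4    5    6
  e   2    2    2    3    4    5    6
  e   3    3    3    3    4    5    6
  b   4    3    4    4    3    4    5
  c   5    4    4    5    4    3    4
  a   6    5    4    5    5    4    4
Edit distance = dp[6][6] = 4

4


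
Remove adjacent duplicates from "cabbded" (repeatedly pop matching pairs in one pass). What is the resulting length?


Input: cabbded
Stack-based adjacent duplicate removal:
  Read 'c': push. Stack: c
  Read 'a': push. Stack: ca
  Read 'b': push. Stack: cab
  Read 'b': matches stack top 'b' => pop. Stack: ca
  Read 'd': push. Stack: cad
  Read 'e': push. Stack: cade
  Read 'd': push. Stack: caded
Final stack: "caded" (length 5)

5


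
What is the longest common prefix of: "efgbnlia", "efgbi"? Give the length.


Words: efgbnlia, efgbi
  Position 0: all 'e' => match
  Position 1: all 'f' => match
  Position 2: all 'g' => match
  Position 3: all 'b' => match
  Position 4: ('n', 'i') => mismatch, stop
LCP = "efgb" (length 4)

4


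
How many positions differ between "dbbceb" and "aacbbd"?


Comparing "dbbceb" and "aacbbd" position by position:
  Position 0: 'd' vs 'a' => DIFFER
  Position 1: 'b' vs 'a' => DIFFER
  Position 2: 'b' vs 'c' => DIFFER
  Position 3: 'c' vs 'b' => DIFFER
  Position 4: 'e' vs 'b' => DIFFER
  Position 5: 'b' vs 'd' => DIFFER
Positions that differ: 6

6


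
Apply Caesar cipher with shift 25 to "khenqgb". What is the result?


Caesar cipher: shift "khenqgb" by 25
  'k' (pos 10) + 25 = pos 9 = 'j'
  'h' (pos 7) + 25 = pos 6 = 'g'
  'e' (pos 4) + 25 = pos 3 = 'd'
  'n' (pos 13) + 25 = pos 12 = 'm'
  'q' (pos 16) + 25 = pos 15 = 'p'
  'g' (pos 6) + 25 = pos 5 = 'f'
  'b' (pos 1) + 25 = pos 0 = 'a'
Result: jgdmpfa

jgdmpfa


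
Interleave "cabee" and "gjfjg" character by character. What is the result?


Interleaving "cabee" and "gjfjg":
  Position 0: 'c' from first, 'g' from second => "cg"
  Position 1: 'a' from first, 'j' from second => "aj"
  Position 2: 'b' from first, 'f' from second => "bf"
  Position 3: 'e' from first, 'j' from second => "ej"
  Position 4: 'e' from first, 'g' from second => "eg"
Result: cgajbfejeg

cgajbfejeg


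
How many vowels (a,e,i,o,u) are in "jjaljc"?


Input: jjaljc
Checking each character:
  'j' at position 0: consonant
  'j' at position 1: consonant
  'a' at position 2: vowel (running total: 1)
  'l' at position 3: consonant
  'j' at position 4: consonant
  'c' at position 5: consonant
Total vowels: 1

1


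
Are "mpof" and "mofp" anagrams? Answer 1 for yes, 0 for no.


Strings: "mpof", "mofp"
Sorted first:  fmop
Sorted second: fmop
Sorted forms match => anagrams

1


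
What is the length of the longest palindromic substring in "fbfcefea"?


Input: "fbfcefea"
Checking substrings for palindromes:
  [0:3] "fbf" (len 3) => palindrome
  [4:7] "efe" (len 3) => palindrome
Longest palindromic substring: "fbf" with length 3

3


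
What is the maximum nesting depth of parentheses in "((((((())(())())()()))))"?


Input: "((((((())(())())()()))))"
Tracking depth:
  Position 0 '(': depth becomes 1
  Position 1 '(': depth becomes 2
  Position 2 '(': depth becomes 3
  Position 3 '(': depth becomes 4
  Position 4 '(': depth becomes 5
  Position 5 '(': depth becomes 6
  Position 6 '(': depth becomes 7
  Position 7 ')': depth becomes 6
  Position 8 ')': depth becomes 5
  Position 9 '(': depth becomes 6
  Position 10 '(': depth becomes 7
  Position 11 ')': depth becomes 6
  Position 12 ')': depth becomes 5
  Position 13 '(': depth becomes 6
  Position 14 ')': depth becomes 5
  Position 15 ')': depth becomes 4
  Position 16 '(': depth becomes 5
  Position 17 ')': depth becomes 4
  Position 18 '(': depth becomes 5
  Position 19 ')': depth becomes 4
  Position 20 ')': depth becomes 3
  Position 21 ')': depth becomes 2
  Position 22 ')': depth becomes 1
  Position 23 ')': depth becomes 0
Maximum depth reached: 7

7


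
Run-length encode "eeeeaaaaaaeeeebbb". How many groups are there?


Input: eeeeaaaaaaeeeebbb
Scanning for consecutive runs:
  Group 1: 'e' x 4 (positions 0-3)
  Group 2: 'a' x 6 (positions 4-9)
  Group 3: 'e' x 4 (positions 10-13)
  Group 4: 'b' x 3 (positions 14-16)
Total groups: 4

4


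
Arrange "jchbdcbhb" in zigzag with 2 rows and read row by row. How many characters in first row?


Zigzag "jchbdcbhb" into 2 rows:
Placing characters:
  'j' => row 0
  'c' => row 1
  'h' => row 0
  'b' => row 1
  'd' => row 0
  'c' => row 1
  'b' => row 0
  'h' => row 1
  'b' => row 0
Rows:
  Row 0: "jhdbb"
  Row 1: "cbch"
First row length: 5

5


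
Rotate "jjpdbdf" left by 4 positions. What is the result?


Input: "jjpdbdf", rotate left by 4
First 4 characters: "jjpd"
Remaining characters: "bdf"
Concatenate remaining + first: "bdf" + "jjpd" = "bdfjjpd"

bdfjjpd


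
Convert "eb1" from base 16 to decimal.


Input: "eb1" in base 16
Positional expansion:
  Digit 'e' (value 14) x 16^2 = 3584
  Digit 'b' (value 11) x 16^1 = 176
  Digit '1' (value 1) x 16^0 = 1
Sum = 3761

3761


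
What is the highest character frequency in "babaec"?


Input: babaec
Character counts:
  'a': 2
  'b': 2
  'c': 1
  'e': 1
Maximum frequency: 2

2


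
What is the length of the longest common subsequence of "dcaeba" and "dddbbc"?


LCS of "dcaeba" and "dddbbc"
DP table:
           d    d    d    b    b    c
      0    0    0    0    0    0    0
  d   0    1    1    1    1    1    1
  c   0    1    1    1    1    1    2
  a   0    1    1    1    1    1    2
  e   0    1    1    1    1    1    2
  b   0    1    1    1    2    2    2
  a   0    1    1    1    2    2    2
LCS length = dp[6][6] = 2

2


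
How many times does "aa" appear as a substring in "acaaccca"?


Searching for "aa" in "acaaccca"
Scanning each position:
  Position 0: "ac" => no
  Position 1: "ca" => no
  Position 2: "aa" => MATCH
  Position 3: "ac" => no
  Position 4: "cc" => no
  Position 5: "cc" => no
  Position 6: "ca" => no
Total occurrences: 1

1


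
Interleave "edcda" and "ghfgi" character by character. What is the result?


Interleaving "edcda" and "ghfgi":
  Position 0: 'e' from first, 'g' from second => "eg"
  Position 1: 'd' from first, 'h' from second => "dh"
  Position 2: 'c' from first, 'f' from second => "cf"
  Position 3: 'd' from first, 'g' from second => "dg"
  Position 4: 'a' from first, 'i' from second => "ai"
Result: egdhcfdgai

egdhcfdgai


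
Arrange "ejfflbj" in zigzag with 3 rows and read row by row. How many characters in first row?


Zigzag "ejfflbj" into 3 rows:
Placing characters:
  'e' => row 0
  'j' => row 1
  'f' => row 2
  'f' => row 1
  'l' => row 0
  'b' => row 1
  'j' => row 2
Rows:
  Row 0: "el"
  Row 1: "jfb"
  Row 2: "fj"
First row length: 2

2


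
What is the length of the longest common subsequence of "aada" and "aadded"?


LCS of "aada" and "aadded"
DP table:
           a    a    d    d    e    d
      0    0    0    0    0    0    0
  a   0    1    1    1    1    1    1
  a   0    1    2    2    2    2    2
  d   0    1    2    3    3    3    3
  a   0    1    2    3    3    3    3
LCS length = dp[4][6] = 3

3


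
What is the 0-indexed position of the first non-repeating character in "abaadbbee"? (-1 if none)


Input: abaadbbee
Character frequencies:
  'a': 3
  'b': 3
  'd': 1
  'e': 2
Scanning left to right for freq == 1:
  Position 0 ('a'): freq=3, skip
  Position 1 ('b'): freq=3, skip
  Position 2 ('a'): freq=3, skip
  Position 3 ('a'): freq=3, skip
  Position 4 ('d'): unique! => answer = 4

4


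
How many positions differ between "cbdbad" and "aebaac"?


Comparing "cbdbad" and "aebaac" position by position:
  Position 0: 'c' vs 'a' => DIFFER
  Position 1: 'b' vs 'e' => DIFFER
  Position 2: 'd' vs 'b' => DIFFER
  Position 3: 'b' vs 'a' => DIFFER
  Position 4: 'a' vs 'a' => same
  Position 5: 'd' vs 'c' => DIFFER
Positions that differ: 5

5


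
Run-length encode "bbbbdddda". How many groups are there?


Input: bbbbdddda
Scanning for consecutive runs:
  Group 1: 'b' x 4 (positions 0-3)
  Group 2: 'd' x 4 (positions 4-7)
  Group 3: 'a' x 1 (positions 8-8)
Total groups: 3

3


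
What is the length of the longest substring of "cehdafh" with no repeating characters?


Input: "cehdafh"
Sliding window (track last position of each char):
  Position 0 ('c'): window [0,0] length 1 -- new best
  Position 1 ('e'): window [0,1] length 2 -- new best
  Position 2 ('h'): window [0,2] length 3 -- new best
  Position 3 ('d'): window [0,3] length 4 -- new best
  Position 4 ('a'): window [0,4] length 5 -- new best
  Position 5 ('f'): window [0,5] length 6 -- new best
  Position 6 ('h'): repeat (last at 2), move window start to 3
  Position 6 ('h'): window [3,6] length 4
Longest substring with no repeats: "cehdaf" with length 6

6


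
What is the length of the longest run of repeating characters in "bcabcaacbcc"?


Input: "bcabcaacbcc"
Scanning for longest run:
  Position 1 ('c'): new char, reset run to 1
  Position 2 ('a'): new char, reset run to 1
  Position 3 ('b'): new char, reset run to 1
  Position 4 ('c'): new char, reset run to 1
  Position 5 ('a'): new char, reset run to 1
  Position 6 ('a'): continues run of 'a', length=2
  Position 7 ('c'): new char, reset run to 1
  Position 8 ('b'): new char, reset run to 1
  Position 9 ('c'): new char, reset run to 1
  Position 10 ('c'): continues run of 'c', length=2
Longest run: 'a' with length 2

2


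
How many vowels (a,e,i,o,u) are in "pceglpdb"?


Input: pceglpdb
Checking each character:
  'p' at position 0: consonant
  'c' at position 1: consonant
  'e' at position 2: vowel (running total: 1)
  'g' at position 3: consonant
  'l' at position 4: consonant
  'p' at position 5: consonant
  'd' at position 6: consonant
  'b' at position 7: consonant
Total vowels: 1

1


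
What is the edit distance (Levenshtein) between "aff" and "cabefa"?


Computing edit distance: "aff" -> "cabefa"
DP table:
           c    a    b    e    f    a
      0    1    2    3    4    5    6
  a   1    1    1    2    3    4    5
  f   2    2    2    2    3    3    4
  f   3    3    3    3    3    3    4
Edit distance = dp[3][6] = 4

4


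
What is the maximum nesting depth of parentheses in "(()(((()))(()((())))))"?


Input: "(()(((()))(()((())))))"
Tracking depth:
  Position 0 '(': depth becomes 1
  Position 1 '(': depth becomes 2
  Position 2 ')': depth becomes 1
  Position 3 '(': depth becomes 2
  Position 4 '(': depth becomes 3
  Position 5 '(': depth becomes 4
  Position 6 '(': depth becomes 5
  Position 7 ')': depth becomes 4
  Position 8 ')': depth becomes 3
  Position 9 ')': depth becomes 2
  Position 10 '(': depth becomes 3
  Position 11 '(': depth becomes 4
  Position 12 ')': depth becomes 3
  Position 13 '(': depth becomes 4
  Position 14 '(': depth becomes 5
  Position 15 '(': depth becomes 6
  Position 16 ')': depth becomes 5
  Position 17 ')': depth becomes 4
  Position 18 ')': depth becomes 3
  Position 19 ')': depth becomes 2
  Position 20 ')': depth becomes 1
  Position 21 ')': depth becomes 0
Maximum depth reached: 6

6


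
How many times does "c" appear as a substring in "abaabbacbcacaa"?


Searching for "c" in "abaabbacbcacaa"
Scanning each position:
  Position 0: "a" => no
  Position 1: "b" => no
  Position 2: "a" => no
  Position 3: "a" => no
  Position 4: "b" => no
  Position 5: "b" => no
  Position 6: "a" => no
  Position 7: "c" => MATCH
  Position 8: "b" => no
  Position 9: "c" => MATCH
  Position 10: "a" => no
  Position 11: "c" => MATCH
  Position 12: "a" => no
  Position 13: "a" => no
Total occurrences: 3

3


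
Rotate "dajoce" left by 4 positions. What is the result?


Input: "dajoce", rotate left by 4
First 4 characters: "dajo"
Remaining characters: "ce"
Concatenate remaining + first: "ce" + "dajo" = "cedajo"

cedajo


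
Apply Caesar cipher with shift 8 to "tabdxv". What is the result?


Caesar cipher: shift "tabdxv" by 8
  't' (pos 19) + 8 = pos 1 = 'b'
  'a' (pos 0) + 8 = pos 8 = 'i'
  'b' (pos 1) + 8 = pos 9 = 'j'
  'd' (pos 3) + 8 = pos 11 = 'l'
  'x' (pos 23) + 8 = pos 5 = 'f'
  'v' (pos 21) + 8 = pos 3 = 'd'
Result: bijlfd

bijlfd


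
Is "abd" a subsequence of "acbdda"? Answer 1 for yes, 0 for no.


Check if "abd" is a subsequence of "acbdda"
Greedy scan:
  Position 0 ('a'): matches sub[0] = 'a'
  Position 1 ('c'): no match needed
  Position 2 ('b'): matches sub[1] = 'b'
  Position 3 ('d'): matches sub[2] = 'd'
  Position 4 ('d'): no match needed
  Position 5 ('a'): no match needed
All 3 characters matched => is a subsequence

1


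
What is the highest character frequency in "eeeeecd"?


Input: eeeeecd
Character counts:
  'c': 1
  'd': 1
  'e': 5
Maximum frequency: 5

5


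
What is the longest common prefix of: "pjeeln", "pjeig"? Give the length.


Words: pjeeln, pjeig
  Position 0: all 'p' => match
  Position 1: all 'j' => match
  Position 2: all 'e' => match
  Position 3: ('e', 'i') => mismatch, stop
LCP = "pje" (length 3)

3


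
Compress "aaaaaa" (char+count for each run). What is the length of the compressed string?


Input: aaaaaa
Runs:
  'a' x 6 => "a6"
Compressed: "a6"
Compressed length: 2

2


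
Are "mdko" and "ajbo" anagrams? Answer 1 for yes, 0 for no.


Strings: "mdko", "ajbo"
Sorted first:  dkmo
Sorted second: abjo
Differ at position 0: 'd' vs 'a' => not anagrams

0


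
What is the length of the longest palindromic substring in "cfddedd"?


Input: "cfddedd"
Checking substrings for palindromes:
  [2:7] "ddedd" (len 5) => palindrome
  [3:6] "ded" (len 3) => palindrome
  [2:4] "dd" (len 2) => palindrome
  [5:7] "dd" (len 2) => palindrome
Longest palindromic substring: "ddedd" with length 5

5


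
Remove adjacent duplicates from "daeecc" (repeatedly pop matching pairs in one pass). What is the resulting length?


Input: daeecc
Stack-based adjacent duplicate removal:
  Read 'd': push. Stack: d
  Read 'a': push. Stack: da
  Read 'e': push. Stack: dae
  Read 'e': matches stack top 'e' => pop. Stack: da
  Read 'c': push. Stack: dac
  Read 'c': matches stack top 'c' => pop. Stack: da
Final stack: "da" (length 2)

2


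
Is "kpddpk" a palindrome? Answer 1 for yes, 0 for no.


Input: kpddpk
Reversed: kpddpk
  Compare pos 0 ('k') with pos 5 ('k'): match
  Compare pos 1 ('p') with pos 4 ('p'): match
  Compare pos 2 ('d') with pos 3 ('d'): match
Result: palindrome

1


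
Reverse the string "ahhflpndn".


Input: ahhflpndn
Reading characters right to left:
  Position 8: 'n'
  Position 7: 'd'
  Position 6: 'n'
  Position 5: 'p'
  Position 4: 'l'
  Position 3: 'f'
  Position 2: 'h'
  Position 1: 'h'
  Position 0: 'a'
Reversed: ndnplfhha

ndnplfhha


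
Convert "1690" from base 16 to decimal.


Input: "1690" in base 16
Positional expansion:
  Digit '1' (value 1) x 16^3 = 4096
  Digit '6' (value 6) x 16^2 = 1536
  Digit '9' (value 9) x 16^1 = 144
  Digit '0' (value 0) x 16^0 = 0
Sum = 5776

5776
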